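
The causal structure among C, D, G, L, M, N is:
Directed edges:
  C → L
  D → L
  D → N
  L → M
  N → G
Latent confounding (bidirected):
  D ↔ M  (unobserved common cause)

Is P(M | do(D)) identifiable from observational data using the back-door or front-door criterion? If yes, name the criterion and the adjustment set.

P(M|do(D)): frontdoor, adjust for {L}.

desc(D)\{D}={G,L,M,N}; candidates ⊆ {C}.
D↔M: latent back-door arc(s) into D.
size 0: {}; under {} D still reaches {M} ∋ M.
size 1: {C}; under {C} D still reaches {M} ∋ M.
D↔M cannot be blocked by any observed set — no back-door set.
{L}: (i) intercepts every directed D→M path; (ii) no back-door D→{L}; (iii) {D} blocks every back-door {L}→M. Front-door holds.
P(M|do(D)) = Σ_{L} P(L|D) Σ_{D'} P(M|L,D')P(D').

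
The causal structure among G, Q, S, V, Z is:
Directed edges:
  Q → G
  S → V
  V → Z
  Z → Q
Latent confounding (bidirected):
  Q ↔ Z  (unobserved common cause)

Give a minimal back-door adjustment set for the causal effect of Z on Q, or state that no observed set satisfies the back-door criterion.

Z→Q: no observed back-door set.

desc(Z)\{Z}={G,Q}; candidates ⊆ {S,V}.
Z↔Q: latent back-door arc(s) into Z.
size 0: {}; under {} Z still reaches {G,Q,S,V} ∋ Q.
size 1: {S}, {V}; under {S} Z still reaches {G,Q,V} ∋ Q.
size 2: {S,V}; under {S,V} Z still reaches {G,Q} ∋ Q.
Z↔Q cannot be blocked by any observed set — no back-door set.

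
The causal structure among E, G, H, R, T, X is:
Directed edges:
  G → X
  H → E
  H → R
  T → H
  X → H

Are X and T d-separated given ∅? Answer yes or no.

Bayes-Ball from X | ∅ reaches {E,G,H,R}.
T ∉ reach(X|∅) ⇒ X ⊥ T | ∅.

Yes — X ⊥ T | ∅.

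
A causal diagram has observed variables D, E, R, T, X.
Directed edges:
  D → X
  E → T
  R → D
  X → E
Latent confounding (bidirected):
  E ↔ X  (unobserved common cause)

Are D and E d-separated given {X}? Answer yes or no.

Bayes-Ball from D | {X} reaches {E,R,T}.
E ∈ reach(D|{X}) ⇒ D ⊥̸ E | {X}.

No — D and E are d-connected given {X}.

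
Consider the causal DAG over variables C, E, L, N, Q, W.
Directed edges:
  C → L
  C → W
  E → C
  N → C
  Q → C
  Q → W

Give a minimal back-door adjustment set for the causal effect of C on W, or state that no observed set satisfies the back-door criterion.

desc(C)\{C}={L,W}; candidates ⊆ {E,N,Q}.
size 0: {}; under {} C still reaches {E,N,Q,W} ∋ W.
{Q}: C⊥W given {Q} in G with C→· removed — back-door holds.

C→W: minimal back-door set {Q}.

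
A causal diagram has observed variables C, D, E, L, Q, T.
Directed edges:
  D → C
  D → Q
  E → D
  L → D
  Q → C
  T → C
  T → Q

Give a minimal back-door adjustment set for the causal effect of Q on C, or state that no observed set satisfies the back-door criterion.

desc(Q)\{Q}={C}; candidates ⊆ {D,E,L,T}.
size 0: {}; under {} Q still reaches {C,D,E,L,T} ∋ C.
size 1: {D}, {E}, {L} …(+1); under {D} Q still reaches {C,T} ∋ C.
{D,T}: Q⊥C given {D,T} in G with Q→· removed — back-door holds.

Q→C: minimal back-door set {D, T}.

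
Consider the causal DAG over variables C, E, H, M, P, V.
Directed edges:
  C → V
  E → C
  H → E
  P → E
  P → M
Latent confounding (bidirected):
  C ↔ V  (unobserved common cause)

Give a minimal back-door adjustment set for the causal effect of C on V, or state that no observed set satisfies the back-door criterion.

C→V: no observed back-door set.

desc(C)\{C}={V}; candidates ⊆ {E,H,M,P}.
C↔V: latent back-door arc(s) into C.
size 0: {}; under {} C still reaches {E,H,M,P,V} ∋ V.
size 1: {E}, {H}, {M} …(+1); under {E} C still reaches {V} ∋ V.
size 2: {E,H}, {E,M}, {E,P} …(+3); under {E,H} C still reaches {V} ∋ V.
C↔V cannot be blocked by any observed set — no back-door set.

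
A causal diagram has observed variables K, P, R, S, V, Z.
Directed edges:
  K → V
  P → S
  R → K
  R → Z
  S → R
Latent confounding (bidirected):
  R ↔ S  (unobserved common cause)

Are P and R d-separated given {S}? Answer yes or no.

Bayes-Ball from P | {S} reaches {K,R,V,Z}.
R ∈ reach(P|{S}) ⇒ P ⊥̸ R | {S}.

No — P and R are d-connected given {S}.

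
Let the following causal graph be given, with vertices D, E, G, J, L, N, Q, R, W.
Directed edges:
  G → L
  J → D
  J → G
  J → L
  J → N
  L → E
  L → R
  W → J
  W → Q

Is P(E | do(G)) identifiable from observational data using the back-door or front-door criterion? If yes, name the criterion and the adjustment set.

P(E|do(G)): backdoor, adjust for {J}.

desc(G)\{G}={E,L,R}; candidates ⊆ {D,J,N,Q,W}.
size 0: {}; under {} G still reaches {D,E,J,L,N,Q,R,W} ∋ E.
{J}: G⊥E given {J} in G with G→· removed — back-door holds.
P(E|do(G)) = Σ_{J} P(E|G,J)·P(J).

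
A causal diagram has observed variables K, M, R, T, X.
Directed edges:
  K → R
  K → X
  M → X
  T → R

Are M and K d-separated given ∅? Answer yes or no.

Yes — M ⊥ K | ∅.

Bayes-Ball from M | ∅ reaches {X}.
K ∉ reach(M|∅) ⇒ M ⊥ K | ∅.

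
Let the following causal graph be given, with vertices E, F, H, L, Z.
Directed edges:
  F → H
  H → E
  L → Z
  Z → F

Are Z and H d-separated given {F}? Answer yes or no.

Bayes-Ball from Z | {F} reaches {L}.
H ∉ reach(Z|{F}) ⇒ Z ⊥ H | {F}.

Yes — Z ⊥ H | {F}.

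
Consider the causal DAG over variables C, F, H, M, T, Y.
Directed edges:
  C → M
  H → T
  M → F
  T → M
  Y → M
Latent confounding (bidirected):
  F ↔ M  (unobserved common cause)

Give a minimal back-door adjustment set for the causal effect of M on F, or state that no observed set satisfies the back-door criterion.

desc(M)\{M}={F}; candidates ⊆ {C,H,T,Y}.
M↔F: latent back-door arc(s) into M.
size 0: {}; under {} M still reaches {C,F,H,T,Y} ∋ F.
size 1: {C}, {H}, {T} …(+1); under {C} M still reaches {F,H,T,Y} ∋ F.
size 2: {C,H}, {C,T}, {C,Y} …(+3); under {C,H} M still reaches {F,T,Y} ∋ F.
M↔F cannot be blocked by any observed set — no back-door set.

M→F: no observed back-door set.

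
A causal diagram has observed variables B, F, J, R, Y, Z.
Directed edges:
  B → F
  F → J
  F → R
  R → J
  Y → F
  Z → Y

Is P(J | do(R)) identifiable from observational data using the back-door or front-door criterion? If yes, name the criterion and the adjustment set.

P(J|do(R)): backdoor, adjust for {F}.

desc(R)\{R}={J}; candidates ⊆ {B,F,Y,Z}.
size 0: {}; under {} R still reaches {B,F,J,Y,Z} ∋ J.
{F}: R⊥J given {F} in G with R→· removed — back-door holds.
P(J|do(R)) = Σ_{F} P(J|R,F)·P(F).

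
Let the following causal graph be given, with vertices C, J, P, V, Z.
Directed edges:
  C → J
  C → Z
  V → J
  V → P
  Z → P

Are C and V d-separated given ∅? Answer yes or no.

Yes — C ⊥ V | ∅.

Bayes-Ball from C | ∅ reaches {J,P,Z}.
V ∉ reach(C|∅) ⇒ C ⊥ V | ∅.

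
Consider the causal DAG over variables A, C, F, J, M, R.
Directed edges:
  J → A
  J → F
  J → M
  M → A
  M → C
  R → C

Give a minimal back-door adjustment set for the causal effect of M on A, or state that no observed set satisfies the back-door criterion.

M→A: minimal back-door set {J}.

desc(M)\{M}={A,C}; candidates ⊆ {F,J,R}.
size 0: {}; under {} M still reaches {A,F,J} ∋ A.
{J}: M⊥A given {J} in G with M→· removed — back-door holds.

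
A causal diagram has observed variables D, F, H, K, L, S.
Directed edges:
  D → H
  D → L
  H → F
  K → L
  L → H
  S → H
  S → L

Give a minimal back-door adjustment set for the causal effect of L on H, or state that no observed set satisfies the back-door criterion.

L→H: minimal back-door set {D, S}.

desc(L)\{L}={F,H}; candidates ⊆ {D,K,S}.
size 0: {}; under {} L still reaches {D,F,H,K,S} ∋ H.
size 1: {D}, {K}, {S}; under {D} L still reaches {F,H,K,S} ∋ H.
{D,S}: L⊥H given {D,S} in G with L→· removed — back-door holds.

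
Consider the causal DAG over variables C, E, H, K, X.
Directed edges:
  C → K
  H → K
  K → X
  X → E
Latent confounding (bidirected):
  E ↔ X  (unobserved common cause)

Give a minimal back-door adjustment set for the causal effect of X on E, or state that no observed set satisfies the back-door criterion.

X→E: no observed back-door set.

desc(X)\{X}={E}; candidates ⊆ {C,H,K}.
X↔E: latent back-door arc(s) into X.
size 0: {}; under {} X still reaches {C,E,H,K} ∋ E.
size 1: {C}, {H}, {K}; under {C} X still reaches {E,H,K} ∋ E.
size 2: {C,H}, {C,K}, {H,K}; under {C,H} X still reaches {E,K} ∋ E.
X↔E cannot be blocked by any observed set — no back-door set.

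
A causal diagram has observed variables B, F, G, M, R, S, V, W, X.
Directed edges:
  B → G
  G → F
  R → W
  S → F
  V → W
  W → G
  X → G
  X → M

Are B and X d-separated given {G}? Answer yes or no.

No — B and X are d-connected given {G}.

Bayes-Ball from B | {G} reaches {M,R,V,W,X}.
X ∈ reach(B|{G}) ⇒ B ⊥̸ X | {G}.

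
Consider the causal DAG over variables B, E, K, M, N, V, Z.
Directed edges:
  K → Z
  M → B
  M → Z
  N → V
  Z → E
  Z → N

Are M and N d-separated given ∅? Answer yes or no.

No — M and N are d-connected given ∅.

Bayes-Ball from M | ∅ reaches {B,E,N,V,Z}.
N ∈ reach(M|∅) ⇒ M ⊥̸ N | ∅.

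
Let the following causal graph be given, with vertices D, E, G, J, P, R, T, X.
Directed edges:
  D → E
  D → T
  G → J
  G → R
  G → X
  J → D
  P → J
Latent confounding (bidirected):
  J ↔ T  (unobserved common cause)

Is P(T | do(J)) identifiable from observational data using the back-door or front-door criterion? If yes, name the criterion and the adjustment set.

desc(J)\{J}={D,E,T}; candidates ⊆ {G,P,R,X}.
J↔T: latent back-door arc(s) into J.
size 0: {}; under {} J still reaches {G,P,R,T,X} ∋ T.
size 1: {G}, {P}, {R} …(+1); under {G} J still reaches {P,T} ∋ T.
size 2: {G,P}, {G,R}, {G,X} …(+3); under {G,P} J still reaches {T} ∋ T.
J↔T cannot be blocked by any observed set — no back-door set.
{D}: (i) intercepts every directed J→T path; (ii) no back-door J→{D}; (iii) {J} blocks every back-door {D}→T. Front-door holds.
P(T|do(J)) = Σ_{D} P(D|J) Σ_{J'} P(T|D,J')P(J').

P(T|do(J)): frontdoor, adjust for {D}.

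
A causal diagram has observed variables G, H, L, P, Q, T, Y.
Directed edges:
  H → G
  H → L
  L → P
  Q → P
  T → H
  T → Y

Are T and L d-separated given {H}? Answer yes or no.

Bayes-Ball from T | {H} reaches {Y}.
L ∉ reach(T|{H}) ⇒ T ⊥ L | {H}.

Yes — T ⊥ L | {H}.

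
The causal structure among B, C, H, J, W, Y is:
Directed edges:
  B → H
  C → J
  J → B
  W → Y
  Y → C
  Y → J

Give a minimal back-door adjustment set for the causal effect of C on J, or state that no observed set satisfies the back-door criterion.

desc(C)\{C}={B,H,J}; candidates ⊆ {W,Y}.
size 0: {}; under {} C still reaches {B,H,J,W,Y} ∋ J.
{Y}: C⊥J given {Y} in G with C→· removed — back-door holds.

C→J: minimal back-door set {Y}.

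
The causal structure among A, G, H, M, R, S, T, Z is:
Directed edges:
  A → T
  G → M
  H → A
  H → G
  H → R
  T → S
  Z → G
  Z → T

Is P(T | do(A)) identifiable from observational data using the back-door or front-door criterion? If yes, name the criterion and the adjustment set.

P(T|do(A)): backdoor, adjust for ∅.

desc(A)\{A}={S,T}; candidates ⊆ {G,H,M,R,Z}.
∅: A⊥T given ∅ in G with A→· removed — back-door holds.
P(T|do(A)) = P(T|A) — no adjustment needed.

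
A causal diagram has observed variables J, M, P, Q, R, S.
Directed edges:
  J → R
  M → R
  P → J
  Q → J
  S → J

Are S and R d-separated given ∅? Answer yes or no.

No — S and R are d-connected given ∅.

Bayes-Ball from S | ∅ reaches {J,R}.
R ∈ reach(S|∅) ⇒ S ⊥̸ R | ∅.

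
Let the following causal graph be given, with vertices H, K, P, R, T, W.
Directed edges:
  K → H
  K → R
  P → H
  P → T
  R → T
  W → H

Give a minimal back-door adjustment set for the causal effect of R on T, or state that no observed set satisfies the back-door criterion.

R→T: minimal back-door set ∅.

desc(R)\{R}={T}; candidates ⊆ {H,K,P,W}.
∅: R⊥T given ∅ in G with R→· removed — back-door holds.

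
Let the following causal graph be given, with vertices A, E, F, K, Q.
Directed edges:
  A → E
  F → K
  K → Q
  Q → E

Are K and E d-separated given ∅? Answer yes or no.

No — K and E are d-connected given ∅.

Bayes-Ball from K | ∅ reaches {E,F,Q}.
E ∈ reach(K|∅) ⇒ K ⊥̸ E | ∅.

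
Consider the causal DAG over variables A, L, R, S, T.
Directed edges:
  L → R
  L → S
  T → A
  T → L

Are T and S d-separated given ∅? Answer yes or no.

No — T and S are d-connected given ∅.

Bayes-Ball from T | ∅ reaches {A,L,R,S}.
S ∈ reach(T|∅) ⇒ T ⊥̸ S | ∅.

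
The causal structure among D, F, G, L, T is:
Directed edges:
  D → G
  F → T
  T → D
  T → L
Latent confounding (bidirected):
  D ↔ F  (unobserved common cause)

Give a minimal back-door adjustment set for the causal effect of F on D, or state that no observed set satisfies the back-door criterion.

desc(F)\{F}={D,G,L,T}; candidates ⊆ {—}.
F↔D: latent back-door arc(s) into F.
size 0: {}; under {} F still reaches {D,G} ∋ D.
F↔D cannot be blocked by any observed set — no back-door set.

F→D: no observed back-door set.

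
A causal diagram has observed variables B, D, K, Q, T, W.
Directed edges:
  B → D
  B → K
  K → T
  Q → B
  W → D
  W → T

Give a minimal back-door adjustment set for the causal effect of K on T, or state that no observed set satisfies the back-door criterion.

K→T: minimal back-door set ∅.

desc(K)\{K}={T}; candidates ⊆ {B,D,Q,W}.
∅: K⊥T given ∅ in G with K→· removed — back-door holds.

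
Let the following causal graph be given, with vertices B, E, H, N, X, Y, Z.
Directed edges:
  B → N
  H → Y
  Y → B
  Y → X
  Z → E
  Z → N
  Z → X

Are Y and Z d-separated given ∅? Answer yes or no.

Bayes-Ball from Y | ∅ reaches {B,H,N,X}.
Z ∉ reach(Y|∅) ⇒ Y ⊥ Z | ∅.

Yes — Y ⊥ Z | ∅.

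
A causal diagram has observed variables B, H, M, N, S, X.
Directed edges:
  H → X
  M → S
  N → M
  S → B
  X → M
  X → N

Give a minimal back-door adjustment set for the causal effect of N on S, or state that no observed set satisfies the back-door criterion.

N→S: minimal back-door set {X}.

desc(N)\{N}={B,M,S}; candidates ⊆ {H,X}.
size 0: {}; under {} N still reaches {B,H,M,S,X} ∋ S.
{X}: N⊥S given {X} in G with N→· removed — back-door holds.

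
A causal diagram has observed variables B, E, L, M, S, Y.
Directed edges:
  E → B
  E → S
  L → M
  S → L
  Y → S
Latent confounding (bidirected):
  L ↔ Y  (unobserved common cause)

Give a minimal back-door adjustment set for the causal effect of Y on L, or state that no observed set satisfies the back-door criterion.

desc(Y)\{Y}={L,M,S}; candidates ⊆ {B,E}.
Y↔L: latent back-door arc(s) into Y.
size 0: {}; under {} Y still reaches {L,M} ∋ L.
size 1: {B}, {E}; under {B} Y still reaches {L,M} ∋ L.
size 2: {B,E}; under {B,E} Y still reaches {L,M} ∋ L.
Y↔L cannot be blocked by any observed set — no back-door set.

Y→L: no observed back-door set.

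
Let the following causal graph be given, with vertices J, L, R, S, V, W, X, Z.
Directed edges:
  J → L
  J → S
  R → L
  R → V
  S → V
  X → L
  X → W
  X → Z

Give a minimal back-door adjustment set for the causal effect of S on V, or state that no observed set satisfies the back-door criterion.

desc(S)\{S}={V}; candidates ⊆ {J,L,R,W,X,Z}.
∅: S⊥V given ∅ in G with S→· removed — back-door holds.

S→V: minimal back-door set ∅.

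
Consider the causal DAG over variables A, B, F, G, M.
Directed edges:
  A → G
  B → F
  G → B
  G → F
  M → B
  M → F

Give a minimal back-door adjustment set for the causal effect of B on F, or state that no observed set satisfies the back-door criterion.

desc(B)\{B}={F}; candidates ⊆ {A,G,M}.
size 0: {}; under {} B still reaches {A,F,G,M} ∋ F.
size 1: {A}, {G}, {M}; under {A} B still reaches {F,G,M} ∋ F.
{G,M}: B⊥F given {G,M} in G with B→· removed — back-door holds.

B→F: minimal back-door set {G, M}.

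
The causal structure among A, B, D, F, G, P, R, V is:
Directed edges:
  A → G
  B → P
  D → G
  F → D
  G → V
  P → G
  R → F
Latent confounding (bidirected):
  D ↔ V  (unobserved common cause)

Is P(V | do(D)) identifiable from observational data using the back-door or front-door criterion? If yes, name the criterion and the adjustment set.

P(V|do(D)): frontdoor, adjust for {G}.

desc(D)\{D}={G,V}; candidates ⊆ {A,B,F,P,R}.
D↔V: latent back-door arc(s) into D.
size 0: {}; under {} D still reaches {F,R,V} ∋ V.
size 1: {A}, {B}, {F} …(+2); under {A} D still reaches {F,R,V} ∋ V.
size 2: {A,B}, {A,F}, {A,P} …(+7); under {A,B} D still reaches {F,R,V} ∋ V.
D↔V cannot be blocked by any observed set — no back-door set.
{G}: (i) intercepts every directed D→V path; (ii) no back-door D→{G}; (iii) {D} blocks every back-door {G}→V. Front-door holds.
P(V|do(D)) = Σ_{G} P(G|D) Σ_{D'} P(V|G,D')P(D').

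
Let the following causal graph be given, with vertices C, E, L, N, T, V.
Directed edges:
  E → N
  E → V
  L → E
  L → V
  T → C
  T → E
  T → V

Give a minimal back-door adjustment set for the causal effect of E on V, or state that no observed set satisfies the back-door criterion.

desc(E)\{E}={N,V}; candidates ⊆ {C,L,T}.
size 0: {}; under {} E still reaches {C,L,T,V} ∋ V.
size 1: {C}, {L}, {T}; under {C} E still reaches {L,T,V} ∋ V.
{L,T}: E⊥V given {L,T} in G with E→· removed — back-door holds.

E→V: minimal back-door set {L, T}.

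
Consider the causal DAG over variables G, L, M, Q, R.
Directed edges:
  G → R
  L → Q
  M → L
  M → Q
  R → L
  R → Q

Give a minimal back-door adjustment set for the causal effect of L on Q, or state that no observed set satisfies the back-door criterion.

L→Q: minimal back-door set {M, R}.

desc(L)\{L}={Q}; candidates ⊆ {G,M,R}.
size 0: {}; under {} L still reaches {G,M,Q,R} ∋ Q.
size 1: {G}, {M}, {R}; under {G} L still reaches {M,Q,R} ∋ Q.
{M,R}: L⊥Q given {M,R} in G with L→· removed — back-door holds.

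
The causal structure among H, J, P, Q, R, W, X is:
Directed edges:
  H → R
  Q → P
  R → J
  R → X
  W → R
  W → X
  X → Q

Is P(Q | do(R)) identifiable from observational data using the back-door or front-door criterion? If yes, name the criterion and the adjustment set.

desc(R)\{R}={J,P,Q,X}; candidates ⊆ {H,W}.
size 0: {}; under {} R still reaches {H,P,Q,W,X} ∋ Q.
{W}: R⊥Q given {W} in G with R→· removed — back-door holds.
P(Q|do(R)) = Σ_{W} P(Q|R,W)·P(W).

P(Q|do(R)): backdoor, adjust for {W}.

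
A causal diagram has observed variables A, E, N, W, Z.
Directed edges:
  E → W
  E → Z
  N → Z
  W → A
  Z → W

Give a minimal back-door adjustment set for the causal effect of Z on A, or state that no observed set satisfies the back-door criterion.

Z→A: minimal back-door set {E}.

desc(Z)\{Z}={A,W}; candidates ⊆ {E,N}.
size 0: {}; under {} Z still reaches {A,E,N,W} ∋ A.
{E}: Z⊥A given {E} in G with Z→· removed — back-door holds.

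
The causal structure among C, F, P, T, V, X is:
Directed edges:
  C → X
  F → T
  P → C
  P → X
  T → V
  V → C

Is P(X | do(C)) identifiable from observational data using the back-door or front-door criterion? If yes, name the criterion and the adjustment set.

P(X|do(C)): backdoor, adjust for {P}.

desc(C)\{C}={X}; candidates ⊆ {F,P,T,V}.
size 0: {}; under {} C still reaches {F,P,T,V,X} ∋ X.
{P}: C⊥X given {P} in G with C→· removed — back-door holds.
P(X|do(C)) = Σ_{P} P(X|C,P)·P(P).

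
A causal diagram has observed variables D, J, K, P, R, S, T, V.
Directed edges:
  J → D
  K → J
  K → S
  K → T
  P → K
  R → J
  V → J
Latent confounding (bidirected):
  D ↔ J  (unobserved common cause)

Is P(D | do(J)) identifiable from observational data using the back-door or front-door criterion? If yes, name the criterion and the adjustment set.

P(D|do(J)): not identifiable (no BD/FD set).

desc(J)\{J}={D}; candidates ⊆ {K,P,R,S,T,V}.
J↔D: latent back-door arc(s) into J.
size 0: {}; under {} J still reaches {D,K,P,R,S,T,V} ∋ D.
size 1: {K}, {P}, {R} …(+3); under {K} J still reaches {D,R,V} ∋ D.
size 2: {K,P}, {K,R}, {K,S} …(+12); under {K,P} J still reaches {D,R,V} ∋ D.
J↔D cannot be blocked by any observed set — no back-door set.
No mediator lies on a directed J→…→D path.
Neither criterion identifies P(D|do(J)) in this graph.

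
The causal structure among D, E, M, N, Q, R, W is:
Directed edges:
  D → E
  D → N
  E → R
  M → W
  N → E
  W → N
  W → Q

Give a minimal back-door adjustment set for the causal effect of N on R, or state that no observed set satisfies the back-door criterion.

desc(N)\{N}={E,R}; candidates ⊆ {D,M,Q,W}.
size 0: {}; under {} N still reaches {D,E,M,Q,R,W} ∋ R.
{D}: N⊥R given {D} in G with N→· removed — back-door holds.

N→R: minimal back-door set {D}.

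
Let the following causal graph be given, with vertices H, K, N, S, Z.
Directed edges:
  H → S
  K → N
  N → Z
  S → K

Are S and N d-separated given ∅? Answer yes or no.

No — S and N are d-connected given ∅.

Bayes-Ball from S | ∅ reaches {H,K,N,Z}.
N ∈ reach(S|∅) ⇒ S ⊥̸ N | ∅.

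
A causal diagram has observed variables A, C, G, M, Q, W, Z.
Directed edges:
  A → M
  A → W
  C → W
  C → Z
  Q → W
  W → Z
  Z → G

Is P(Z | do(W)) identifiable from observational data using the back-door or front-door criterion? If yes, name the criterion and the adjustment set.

desc(W)\{W}={G,Z}; candidates ⊆ {A,C,M,Q}.
size 0: {}; under {} W still reaches {A,C,G,M,Q,Z} ∋ Z.
{C}: W⊥Z given {C} in G with W→· removed — back-door holds.
P(Z|do(W)) = Σ_{C} P(Z|W,C)·P(C).

P(Z|do(W)): backdoor, adjust for {C}.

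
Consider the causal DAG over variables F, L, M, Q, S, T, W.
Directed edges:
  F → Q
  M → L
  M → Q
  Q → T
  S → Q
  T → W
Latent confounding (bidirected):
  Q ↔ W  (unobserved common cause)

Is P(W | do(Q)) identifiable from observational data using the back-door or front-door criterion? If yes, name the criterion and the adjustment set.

P(W|do(Q)): frontdoor, adjust for {T}.

desc(Q)\{Q}={T,W}; candidates ⊆ {F,L,M,S}.
Q↔W: latent back-door arc(s) into Q.
size 0: {}; under {} Q still reaches {F,L,M,S,W} ∋ W.
size 1: {F}, {L}, {M} …(+1); under {F} Q still reaches {L,M,S,W} ∋ W.
size 2: {F,L}, {F,M}, {F,S} …(+3); under {F,L} Q still reaches {M,S,W} ∋ W.
Q↔W cannot be blocked by any observed set — no back-door set.
{T}: (i) intercepts every directed Q→W path; (ii) no back-door Q→{T}; (iii) {Q} blocks every back-door {T}→W. Front-door holds.
P(W|do(Q)) = Σ_{T} P(T|Q) Σ_{Q'} P(W|T,Q')P(Q').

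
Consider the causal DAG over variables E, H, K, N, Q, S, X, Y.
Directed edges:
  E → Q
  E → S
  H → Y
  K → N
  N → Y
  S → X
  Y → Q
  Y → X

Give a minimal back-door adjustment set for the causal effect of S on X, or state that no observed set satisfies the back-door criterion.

S→X: minimal back-door set ∅.

desc(S)\{S}={X}; candidates ⊆ {E,H,K,N,Q,Y}.
∅: S⊥X given ∅ in G with S→· removed — back-door holds.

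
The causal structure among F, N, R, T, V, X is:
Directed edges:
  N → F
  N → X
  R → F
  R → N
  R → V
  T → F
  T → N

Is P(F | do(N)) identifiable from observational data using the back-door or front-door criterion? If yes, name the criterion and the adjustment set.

P(F|do(N)): backdoor, adjust for {R, T}.

desc(N)\{N}={F,X}; candidates ⊆ {R,T,V}.
size 0: {}; under {} N still reaches {F,R,T,V} ∋ F.
size 1: {R}, {T}, {V}; under {R} N still reaches {F,T} ∋ F.
{R,T}: N⊥F given {R,T} in G with N→· removed — back-door holds.
P(F|do(N)) = Σ_{R,T} P(F|N,R,T)·P(R,T).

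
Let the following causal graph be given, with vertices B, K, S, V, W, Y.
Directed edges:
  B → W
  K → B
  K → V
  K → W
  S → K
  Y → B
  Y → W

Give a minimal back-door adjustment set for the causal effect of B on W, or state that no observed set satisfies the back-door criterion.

B→W: minimal back-door set {K, Y}.

desc(B)\{B}={W}; candidates ⊆ {K,S,V,Y}.
size 0: {}; under {} B still reaches {K,S,V,W,Y} ∋ W.
size 1: {K}, {S}, {V} …(+1); under {K} B still reaches {W,Y} ∋ W.
{K,Y}: B⊥W given {K,Y} in G with B→· removed — back-door holds.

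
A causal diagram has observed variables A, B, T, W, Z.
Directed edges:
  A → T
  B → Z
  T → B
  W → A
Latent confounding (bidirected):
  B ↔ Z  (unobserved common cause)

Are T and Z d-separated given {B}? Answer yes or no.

Bayes-Ball from T | {B} reaches {A,W,Z}.
Z ∈ reach(T|{B}) ⇒ T ⊥̸ Z | {B}.

No — T and Z are d-connected given {B}.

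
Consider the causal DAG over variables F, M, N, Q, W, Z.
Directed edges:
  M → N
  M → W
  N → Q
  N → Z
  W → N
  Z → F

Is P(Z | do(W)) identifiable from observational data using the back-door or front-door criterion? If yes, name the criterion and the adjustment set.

P(Z|do(W)): backdoor, adjust for {M}.

desc(W)\{W}={F,N,Q,Z}; candidates ⊆ {M}.
size 0: {}; under {} W still reaches {F,M,N,Q,Z} ∋ Z.
{M}: W⊥Z given {M} in G with W→· removed — back-door holds.
P(Z|do(W)) = Σ_{M} P(Z|W,M)·P(M).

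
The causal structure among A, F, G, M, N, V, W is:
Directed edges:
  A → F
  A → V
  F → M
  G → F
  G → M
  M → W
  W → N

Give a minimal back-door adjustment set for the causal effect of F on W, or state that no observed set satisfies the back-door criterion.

F→W: minimal back-door set {G}.

desc(F)\{F}={M,N,W}; candidates ⊆ {A,G,V}.
size 0: {}; under {} F still reaches {A,G,M,N,V,W} ∋ W.
{G}: F⊥W given {G} in G with F→· removed — back-door holds.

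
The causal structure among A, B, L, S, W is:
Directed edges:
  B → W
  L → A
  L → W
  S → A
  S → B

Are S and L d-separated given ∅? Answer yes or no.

Bayes-Ball from S | ∅ reaches {A,B,W}.
L ∉ reach(S|∅) ⇒ S ⊥ L | ∅.

Yes — S ⊥ L | ∅.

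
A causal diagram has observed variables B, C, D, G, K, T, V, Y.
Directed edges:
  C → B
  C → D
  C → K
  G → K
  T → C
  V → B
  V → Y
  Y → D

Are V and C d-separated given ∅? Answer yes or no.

Yes — V ⊥ C | ∅.

Bayes-Ball from V | ∅ reaches {B,D,Y}.
C ∉ reach(V|∅) ⇒ V ⊥ C | ∅.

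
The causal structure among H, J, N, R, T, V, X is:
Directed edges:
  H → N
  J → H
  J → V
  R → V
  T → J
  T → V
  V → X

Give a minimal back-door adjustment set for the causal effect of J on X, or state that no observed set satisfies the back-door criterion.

desc(J)\{J}={H,N,V,X}; candidates ⊆ {R,T}.
size 0: {}; under {} J still reaches {T,V,X} ∋ X.
{T}: J⊥X given {T} in G with J→· removed — back-door holds.

J→X: minimal back-door set {T}.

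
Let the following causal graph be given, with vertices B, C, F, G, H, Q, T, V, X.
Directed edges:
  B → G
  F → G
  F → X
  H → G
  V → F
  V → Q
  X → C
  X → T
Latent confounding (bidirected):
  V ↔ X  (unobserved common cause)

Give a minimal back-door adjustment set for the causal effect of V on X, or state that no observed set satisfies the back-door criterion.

desc(V)\{V}={C,F,G,Q,T,X}; candidates ⊆ {B,H}.
V↔X: latent back-door arc(s) into V.
size 0: {}; under {} V still reaches {C,T,X} ∋ X.
size 1: {B}, {H}; under {B} V still reaches {C,T,X} ∋ X.
size 2: {B,H}; under {B,H} V still reaches {C,T,X} ∋ X.
V↔X cannot be blocked by any observed set — no back-door set.

V→X: no observed back-door set.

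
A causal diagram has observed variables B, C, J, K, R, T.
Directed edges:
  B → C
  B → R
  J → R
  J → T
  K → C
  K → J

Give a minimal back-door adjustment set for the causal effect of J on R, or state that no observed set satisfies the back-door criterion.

desc(J)\{J}={R,T}; candidates ⊆ {B,C,K}.
∅: J⊥R given ∅ in G with J→· removed — back-door holds.

J→R: minimal back-door set ∅.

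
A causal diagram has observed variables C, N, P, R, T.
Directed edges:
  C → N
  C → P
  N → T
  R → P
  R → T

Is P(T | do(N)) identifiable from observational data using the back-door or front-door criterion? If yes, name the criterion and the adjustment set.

P(T|do(N)): backdoor, adjust for ∅.

desc(N)\{N}={T}; candidates ⊆ {C,P,R}.
∅: N⊥T given ∅ in G with N→· removed — back-door holds.
P(T|do(N)) = P(T|N) — no adjustment needed.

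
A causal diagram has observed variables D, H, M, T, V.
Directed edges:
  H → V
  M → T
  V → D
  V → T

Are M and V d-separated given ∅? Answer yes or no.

Yes — M ⊥ V | ∅.

Bayes-Ball from M | ∅ reaches {T}.
V ∉ reach(M|∅) ⇒ M ⊥ V | ∅.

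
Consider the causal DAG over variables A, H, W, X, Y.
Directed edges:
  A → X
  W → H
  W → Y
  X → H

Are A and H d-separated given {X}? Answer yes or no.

Yes — A ⊥ H | {X}.

Bayes-Ball from A | {X} reaches ∅.
H ∉ reach(A|{X}) ⇒ A ⊥ H | {X}.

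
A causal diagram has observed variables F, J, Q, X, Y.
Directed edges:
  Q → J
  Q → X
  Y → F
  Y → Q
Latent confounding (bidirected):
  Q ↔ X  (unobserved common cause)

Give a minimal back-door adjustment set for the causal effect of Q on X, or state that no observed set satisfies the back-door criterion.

Q→X: no observed back-door set.

desc(Q)\{Q}={J,X}; candidates ⊆ {F,Y}.
Q↔X: latent back-door arc(s) into Q.
size 0: {}; under {} Q still reaches {F,X,Y} ∋ X.
size 1: {F}, {Y}; under {F} Q still reaches {X,Y} ∋ X.
size 2: {F,Y}; under {F,Y} Q still reaches {X} ∋ X.
Q↔X cannot be blocked by any observed set — no back-door set.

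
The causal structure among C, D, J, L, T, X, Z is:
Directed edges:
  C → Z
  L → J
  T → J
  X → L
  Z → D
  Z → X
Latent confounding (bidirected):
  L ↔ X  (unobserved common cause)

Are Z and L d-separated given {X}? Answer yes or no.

No — Z and L are d-connected given {X}.

Bayes-Ball from Z | {X} reaches {C,D,J,L}.
L ∈ reach(Z|{X}) ⇒ Z ⊥̸ L | {X}.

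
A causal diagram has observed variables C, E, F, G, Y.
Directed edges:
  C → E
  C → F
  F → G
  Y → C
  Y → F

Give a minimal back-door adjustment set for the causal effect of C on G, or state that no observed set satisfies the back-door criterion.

C→G: minimal back-door set {Y}.

desc(C)\{C}={E,F,G}; candidates ⊆ {Y}.
size 0: {}; under {} C still reaches {F,G,Y} ∋ G.
{Y}: C⊥G given {Y} in G with C→· removed — back-door holds.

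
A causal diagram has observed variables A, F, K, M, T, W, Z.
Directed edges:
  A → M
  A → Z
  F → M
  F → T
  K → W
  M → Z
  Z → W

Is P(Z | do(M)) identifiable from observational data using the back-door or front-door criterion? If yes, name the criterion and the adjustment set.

desc(M)\{M}={W,Z}; candidates ⊆ {A,F,K,T}.
size 0: {}; under {} M still reaches {A,F,T,W,Z} ∋ Z.
{A}: M⊥Z given {A} in G with M→· removed — back-door holds.
P(Z|do(M)) = Σ_{A} P(Z|M,A)·P(A).

P(Z|do(M)): backdoor, adjust for {A}.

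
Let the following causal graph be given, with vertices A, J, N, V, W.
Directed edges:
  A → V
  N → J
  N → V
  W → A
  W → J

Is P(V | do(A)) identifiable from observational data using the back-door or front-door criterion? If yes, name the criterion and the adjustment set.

desc(A)\{A}={V}; candidates ⊆ {J,N,W}.
∅: A⊥V given ∅ in G with A→· removed — back-door holds.
P(V|do(A)) = P(V|A) — no adjustment needed.

P(V|do(A)): backdoor, adjust for ∅.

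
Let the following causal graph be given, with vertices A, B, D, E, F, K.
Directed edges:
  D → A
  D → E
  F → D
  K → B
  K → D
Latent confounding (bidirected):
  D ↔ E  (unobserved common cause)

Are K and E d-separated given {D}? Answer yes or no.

No — K and E are d-connected given {D}.

Bayes-Ball from K | {D} reaches {B,E,F}.
E ∈ reach(K|{D}) ⇒ K ⊥̸ E | {D}.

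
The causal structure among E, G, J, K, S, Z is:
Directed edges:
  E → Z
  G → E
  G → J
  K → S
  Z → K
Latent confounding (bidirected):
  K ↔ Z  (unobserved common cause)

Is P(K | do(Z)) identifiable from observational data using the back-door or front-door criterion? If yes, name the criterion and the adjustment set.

P(K|do(Z)): not identifiable (no BD/FD set).

desc(Z)\{Z}={K,S}; candidates ⊆ {E,G,J}.
Z↔K: latent back-door arc(s) into Z.
size 0: {}; under {} Z still reaches {E,G,J,K,S} ∋ K.
size 1: {E}, {G}, {J}; under {E} Z still reaches {K,S} ∋ K.
size 2: {E,G}, {E,J}, {G,J}; under {E,G} Z still reaches {K,S} ∋ K.
Z↔K cannot be blocked by any observed set — no back-door set.
No mediator lies on a directed Z→…→K path.
Neither criterion identifies P(K|do(Z)) in this graph.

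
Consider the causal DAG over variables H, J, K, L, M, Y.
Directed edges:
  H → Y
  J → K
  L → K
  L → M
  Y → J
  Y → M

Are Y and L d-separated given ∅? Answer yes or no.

Yes — Y ⊥ L | ∅.

Bayes-Ball from Y | ∅ reaches {H,J,K,M}.
L ∉ reach(Y|∅) ⇒ Y ⊥ L | ∅.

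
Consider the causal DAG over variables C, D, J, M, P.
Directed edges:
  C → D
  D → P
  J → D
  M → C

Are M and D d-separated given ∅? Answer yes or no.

Bayes-Ball from M | ∅ reaches {C,D,P}.
D ∈ reach(M|∅) ⇒ M ⊥̸ D | ∅.

No — M and D are d-connected given ∅.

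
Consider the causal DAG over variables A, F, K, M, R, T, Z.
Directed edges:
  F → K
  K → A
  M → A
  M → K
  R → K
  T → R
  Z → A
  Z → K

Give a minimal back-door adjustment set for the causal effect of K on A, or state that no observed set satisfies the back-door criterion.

K→A: minimal back-door set {M, Z}.

desc(K)\{K}={A}; candidates ⊆ {F,M,R,T,Z}.
size 0: {}; under {} K still reaches {A,F,M,R,T,Z} ∋ A.
size 1: {F}, {M}, {R} …(+2); under {F} K still reaches {A,M,R,T,Z} ∋ A.
{M,Z}: K⊥A given {M,Z} in G with K→· removed — back-door holds.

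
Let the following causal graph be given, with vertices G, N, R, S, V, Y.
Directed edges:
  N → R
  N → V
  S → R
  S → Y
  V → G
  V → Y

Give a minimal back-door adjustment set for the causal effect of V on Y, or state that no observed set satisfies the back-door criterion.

desc(V)\{V}={G,Y}; candidates ⊆ {N,R,S}.
∅: V⊥Y given ∅ in G with V→· removed — back-door holds.

V→Y: minimal back-door set ∅.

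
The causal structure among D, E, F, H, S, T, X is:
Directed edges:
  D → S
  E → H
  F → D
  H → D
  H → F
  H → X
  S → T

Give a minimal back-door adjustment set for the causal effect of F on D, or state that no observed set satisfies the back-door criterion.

desc(F)\{F}={D,S,T}; candidates ⊆ {E,H,X}.
size 0: {}; under {} F still reaches {D,E,H,S,T,X} ∋ D.
{H}: F⊥D given {H} in G with F→· removed — back-door holds.

F→D: minimal back-door set {H}.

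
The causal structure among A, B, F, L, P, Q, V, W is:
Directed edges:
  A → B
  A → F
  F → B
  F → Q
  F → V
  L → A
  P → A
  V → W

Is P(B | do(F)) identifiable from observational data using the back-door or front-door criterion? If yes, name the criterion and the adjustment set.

desc(F)\{F}={B,Q,V,W}; candidates ⊆ {A,L,P}.
size 0: {}; under {} F still reaches {A,B,L,P} ∋ B.
{A}: F⊥B given {A} in G with F→· removed — back-door holds.
P(B|do(F)) = Σ_{A} P(B|F,A)·P(A).

P(B|do(F)): backdoor, adjust for {A}.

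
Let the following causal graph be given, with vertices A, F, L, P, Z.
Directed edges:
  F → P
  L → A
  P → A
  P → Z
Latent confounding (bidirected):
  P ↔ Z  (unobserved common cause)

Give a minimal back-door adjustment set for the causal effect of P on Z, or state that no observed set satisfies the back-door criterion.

desc(P)\{P}={A,Z}; candidates ⊆ {F,L}.
P↔Z: latent back-door arc(s) into P.
size 0: {}; under {} P still reaches {F,Z} ∋ Z.
size 1: {F}, {L}; under {F} P still reaches {Z} ∋ Z.
size 2: {F,L}; under {F,L} P still reaches {Z} ∋ Z.
P↔Z cannot be blocked by any observed set — no back-door set.

P→Z: no observed back-door set.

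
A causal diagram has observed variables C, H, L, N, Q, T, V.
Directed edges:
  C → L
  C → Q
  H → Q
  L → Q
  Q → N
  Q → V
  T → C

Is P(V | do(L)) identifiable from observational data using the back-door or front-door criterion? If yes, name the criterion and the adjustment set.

desc(L)\{L}={N,Q,V}; candidates ⊆ {C,H,T}.
size 0: {}; under {} L still reaches {C,N,Q,T,V} ∋ V.
{C}: L⊥V given {C} in G with L→· removed — back-door holds.
P(V|do(L)) = Σ_{C} P(V|L,C)·P(C).

P(V|do(L)): backdoor, adjust for {C}.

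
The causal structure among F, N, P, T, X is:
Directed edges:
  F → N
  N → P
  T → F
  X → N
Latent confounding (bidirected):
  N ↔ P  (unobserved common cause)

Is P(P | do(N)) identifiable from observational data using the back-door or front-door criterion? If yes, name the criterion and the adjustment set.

desc(N)\{N}={P}; candidates ⊆ {F,T,X}.
N↔P: latent back-door arc(s) into N.
size 0: {}; under {} N still reaches {F,P,T,X} ∋ P.
size 1: {F}, {T}, {X}; under {F} N still reaches {P,X} ∋ P.
size 2: {F,T}, {F,X}, {T,X}; under {F,T} N still reaches {P,X} ∋ P.
N↔P cannot be blocked by any observed set — no back-door set.
No mediator lies on a directed N→…→P path.
Neither criterion identifies P(P|do(N)) in this graph.

P(P|do(N)): not identifiable (no BD/FD set).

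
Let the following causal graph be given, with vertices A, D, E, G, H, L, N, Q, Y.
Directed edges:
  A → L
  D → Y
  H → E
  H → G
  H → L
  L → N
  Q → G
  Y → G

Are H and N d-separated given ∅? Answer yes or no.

No — H and N are d-connected given ∅.

Bayes-Ball from H | ∅ reaches {E,G,L,N}.
N ∈ reach(H|∅) ⇒ H ⊥̸ N | ∅.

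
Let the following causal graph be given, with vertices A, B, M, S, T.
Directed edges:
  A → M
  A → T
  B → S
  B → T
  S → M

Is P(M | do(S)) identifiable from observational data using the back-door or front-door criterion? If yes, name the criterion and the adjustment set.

desc(S)\{S}={M}; candidates ⊆ {A,B,T}.
∅: S⊥M given ∅ in G with S→· removed — back-door holds.
P(M|do(S)) = P(M|S) — no adjustment needed.

P(M|do(S)): backdoor, adjust for ∅.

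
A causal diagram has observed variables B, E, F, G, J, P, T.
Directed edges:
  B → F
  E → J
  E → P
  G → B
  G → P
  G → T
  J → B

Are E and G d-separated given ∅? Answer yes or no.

Bayes-Ball from E | ∅ reaches {B,F,J,P}.
G ∉ reach(E|∅) ⇒ E ⊥ G | ∅.

Yes — E ⊥ G | ∅.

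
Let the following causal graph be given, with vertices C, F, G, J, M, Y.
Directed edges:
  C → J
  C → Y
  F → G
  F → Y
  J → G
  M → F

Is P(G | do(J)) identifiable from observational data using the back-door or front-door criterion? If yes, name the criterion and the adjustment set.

desc(J)\{J}={G}; candidates ⊆ {C,F,M,Y}.
∅: J⊥G given ∅ in G with J→· removed — back-door holds.
P(G|do(J)) = P(G|J) — no adjustment needed.

P(G|do(J)): backdoor, adjust for ∅.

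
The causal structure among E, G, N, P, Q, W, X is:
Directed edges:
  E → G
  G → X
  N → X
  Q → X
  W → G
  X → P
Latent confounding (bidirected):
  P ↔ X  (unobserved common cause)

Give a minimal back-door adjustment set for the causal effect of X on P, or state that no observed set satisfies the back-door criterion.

desc(X)\{X}={P}; candidates ⊆ {E,G,N,Q,W}.
X↔P: latent back-door arc(s) into X.
size 0: {}; under {} X still reaches {E,G,N,P,Q,W} ∋ P.
size 1: {E}, {G}, {N} …(+2); under {E} X still reaches {G,N,P,Q,W} ∋ P.
size 2: {E,G}, {E,N}, {E,Q} …(+7); under {E,G} X still reaches {N,P,Q} ∋ P.
X↔P cannot be blocked by any observed set — no back-door set.

X→P: no observed back-door set.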